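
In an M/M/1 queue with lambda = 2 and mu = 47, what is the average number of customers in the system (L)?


rho = 2/47; L = rho/(1-rho) = 0.04

0.04


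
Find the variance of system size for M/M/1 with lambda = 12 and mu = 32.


rho = 12/32; Var(N) = rho/(1-rho)^2 = 0.96

0.96


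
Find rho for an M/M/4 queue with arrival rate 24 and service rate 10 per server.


rho = lambda/(c*mu) = 24/(4*10) = 0.6

0.6


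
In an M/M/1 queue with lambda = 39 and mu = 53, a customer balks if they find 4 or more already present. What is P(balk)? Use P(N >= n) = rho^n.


P(N >= 4) = rho^4 = (39/53)^4 = 0.2932

0.2932


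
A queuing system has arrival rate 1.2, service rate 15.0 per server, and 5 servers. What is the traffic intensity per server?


rho = lambda / (c * mu) = 1.2 / (5 * 15.0) = 0.016

0.016


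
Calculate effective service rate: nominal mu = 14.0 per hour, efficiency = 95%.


Effective rate = mu * efficiency = 14.0 * 0.95 = 13.3 per hour

13.3 per hour


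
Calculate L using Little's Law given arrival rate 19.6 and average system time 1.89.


L = lambda * W = 19.6 * 1.89 = 37.04

37.04


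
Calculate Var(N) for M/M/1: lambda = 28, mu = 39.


rho = 28/39; Var(N) = rho/(1-rho)^2 = 9.02

9.02


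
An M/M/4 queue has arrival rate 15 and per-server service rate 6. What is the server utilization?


rho = lambda/(c*mu) = 15/(4*6) = 0.625

0.625


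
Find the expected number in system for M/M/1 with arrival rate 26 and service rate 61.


rho = 26/61; L = rho/(1-rho) = 0.74

0.74


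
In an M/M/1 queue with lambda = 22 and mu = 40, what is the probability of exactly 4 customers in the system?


rho = 22/40; P(n) = (1-rho)*rho^n = (1-22/40)*(22/40)^4 = 0.0412

0.0412


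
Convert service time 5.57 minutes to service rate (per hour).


mu = 60 / avg_service_time = 60 / 5.57 = 10.77 per hour

10.77 per hour


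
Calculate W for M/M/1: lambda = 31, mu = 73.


W = 1/(mu - lambda) = 1/(73 - 31) = 0.0238 hours

0.0238 hours


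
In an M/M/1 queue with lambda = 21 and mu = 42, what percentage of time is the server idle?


Idle fraction = (1 - rho) * 100 = (1 - 21/42) * 100 = 50.0%

50.0%


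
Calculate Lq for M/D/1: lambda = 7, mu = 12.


M/D/1: Lq = rho^2 / (2*(1-rho)) where rho = 7/12; Lq = 0.41

0.41


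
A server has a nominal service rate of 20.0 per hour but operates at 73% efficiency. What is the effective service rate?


Effective rate = mu * efficiency = 20.0 * 0.73 = 14.6 per hour

14.6 per hour


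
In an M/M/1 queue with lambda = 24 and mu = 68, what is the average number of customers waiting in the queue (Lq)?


rho = 24/68; Lq = rho^2/(1-rho) = 0.19

0.19


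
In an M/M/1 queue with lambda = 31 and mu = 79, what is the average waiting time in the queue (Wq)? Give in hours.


rho = 31/79; Wq = rho/(mu - lambda) = 0.0082 hours

0.0082 hours


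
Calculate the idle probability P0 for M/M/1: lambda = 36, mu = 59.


P0 = 1 - rho = 1 - 36/59 = 0.3898

0.3898


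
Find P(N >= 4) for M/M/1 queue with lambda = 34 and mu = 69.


P(N >= 4) = rho^4 = (34/69)^4 = 0.059

0.059


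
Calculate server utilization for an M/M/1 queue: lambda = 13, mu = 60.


rho = lambda/mu = 13/60 = 0.2167

0.2167


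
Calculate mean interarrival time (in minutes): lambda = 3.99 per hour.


Mean interarrival time = 60/lambda = 60/3.99 = 15.04 minutes

15.04 minutes


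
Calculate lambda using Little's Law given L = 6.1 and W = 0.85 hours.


lambda = L / W = 6.1 / 0.85 = 7.18 per hour

7.18 per hour


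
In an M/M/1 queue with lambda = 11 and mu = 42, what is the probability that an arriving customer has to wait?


P(wait) = rho = lambda/mu = 11/42 = 0.2619

0.2619


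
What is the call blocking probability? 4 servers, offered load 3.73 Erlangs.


B(N,A) = (A^N/N!) / sum(A^k/k!, k=0..N) with N=4, A=3.73 = 0.284

0.284


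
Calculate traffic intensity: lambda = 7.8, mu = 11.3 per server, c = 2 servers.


rho = lambda / (c * mu) = 7.8 / (2 * 11.3) = 0.3451

0.3451


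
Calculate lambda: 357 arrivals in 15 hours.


lambda = total arrivals / time = 357 / 15 = 23.8 per hour

23.8 per hour


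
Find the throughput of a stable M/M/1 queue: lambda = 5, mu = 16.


For a stable queue (lambda < mu), throughput = lambda = 5 per hour

5 per hour


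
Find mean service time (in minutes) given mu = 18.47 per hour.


Mean service time = 60/mu = 60/18.47 = 3.25 minutes

3.25 minutes


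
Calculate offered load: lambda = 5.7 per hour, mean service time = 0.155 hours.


Offered load a = lambda * E[S] = 5.7 * 0.155 = 0.88 Erlangs

0.88 Erlangs


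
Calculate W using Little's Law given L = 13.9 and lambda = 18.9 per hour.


W = L / lambda = 13.9 / 18.9 = 0.7354 hours

0.7354 hours


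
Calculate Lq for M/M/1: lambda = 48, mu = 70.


rho = 48/70; Lq = rho^2/(1-rho) = 1.5

1.5


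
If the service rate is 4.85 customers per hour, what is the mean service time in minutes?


Mean service time = 60/mu = 60/4.85 = 12.37 minutes

12.37 minutes


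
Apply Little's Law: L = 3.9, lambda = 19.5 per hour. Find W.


W = L / lambda = 3.9 / 19.5 = 0.2 hours

0.2 hours


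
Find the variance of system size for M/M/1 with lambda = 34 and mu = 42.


rho = 34/42; Var(N) = rho/(1-rho)^2 = 22.31

22.31


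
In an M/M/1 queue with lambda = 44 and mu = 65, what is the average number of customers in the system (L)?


rho = 44/65; L = rho/(1-rho) = 2.1

2.1


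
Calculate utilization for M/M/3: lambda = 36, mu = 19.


rho = lambda/(c*mu) = 36/(3*19) = 0.6316

0.6316


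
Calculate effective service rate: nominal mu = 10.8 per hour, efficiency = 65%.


Effective rate = mu * efficiency = 10.8 * 0.65 = 7.02 per hour

7.02 per hour


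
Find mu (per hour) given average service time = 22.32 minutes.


mu = 60 / avg_service_time = 60 / 22.32 = 2.69 per hour

2.69 per hour


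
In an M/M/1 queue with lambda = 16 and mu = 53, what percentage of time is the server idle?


Idle fraction = (1 - rho) * 100 = (1 - 16/53) * 100 = 69.8%

69.8%


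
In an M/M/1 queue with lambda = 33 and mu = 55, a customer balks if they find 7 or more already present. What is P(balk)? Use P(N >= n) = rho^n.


P(N >= 7) = rho^7 = (33/55)^7 = 0.028

0.028


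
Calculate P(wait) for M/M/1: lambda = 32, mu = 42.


P(wait) = rho = lambda/mu = 32/42 = 0.7619

0.7619


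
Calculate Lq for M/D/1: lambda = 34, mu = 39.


M/D/1: Lq = rho^2 / (2*(1-rho)) where rho = 34/39; Lq = 2.96

2.96


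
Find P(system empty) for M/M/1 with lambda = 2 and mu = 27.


P0 = 1 - rho = 1 - 2/27 = 0.9259

0.9259


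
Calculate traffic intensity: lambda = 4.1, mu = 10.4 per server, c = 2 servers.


rho = lambda / (c * mu) = 4.1 / (2 * 10.4) = 0.1971

0.1971


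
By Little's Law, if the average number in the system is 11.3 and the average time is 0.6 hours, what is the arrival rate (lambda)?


lambda = L / W = 11.3 / 0.6 = 18.83 per hour

18.83 per hour


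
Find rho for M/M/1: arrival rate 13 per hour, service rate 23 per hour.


rho = lambda/mu = 13/23 = 0.5652

0.5652


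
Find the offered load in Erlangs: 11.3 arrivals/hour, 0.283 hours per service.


Offered load a = lambda * E[S] = 11.3 * 0.283 = 3.2 Erlangs

3.2 Erlangs


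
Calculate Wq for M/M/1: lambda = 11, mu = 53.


rho = 11/53; Wq = rho/(mu - lambda) = 0.0049 hours

0.0049 hours


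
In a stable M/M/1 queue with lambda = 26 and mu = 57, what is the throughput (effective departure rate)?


For a stable queue (lambda < mu), throughput = lambda = 26 per hour

26 per hour


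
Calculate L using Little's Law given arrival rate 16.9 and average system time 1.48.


L = lambda * W = 16.9 * 1.48 = 25.01

25.01


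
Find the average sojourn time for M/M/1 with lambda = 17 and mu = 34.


W = 1/(mu - lambda) = 1/(34 - 17) = 0.0588 hours

0.0588 hours


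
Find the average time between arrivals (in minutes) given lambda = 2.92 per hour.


Mean interarrival time = 60/lambda = 60/2.92 = 20.55 minutes

20.55 minutes


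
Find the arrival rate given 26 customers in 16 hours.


lambda = total arrivals / time = 26 / 16 = 1.63 per hour

1.63 per hour


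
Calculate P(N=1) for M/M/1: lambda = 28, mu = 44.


rho = 28/44; P(n) = (1-rho)*rho^n = (1-28/44)*(28/44)^1 = 0.2314

0.2314


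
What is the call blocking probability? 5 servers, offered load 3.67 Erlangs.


B(N,A) = (A^N/N!) / sum(A^k/k!, k=0..N) with N=5, A=3.67 = 0.1694

0.1694


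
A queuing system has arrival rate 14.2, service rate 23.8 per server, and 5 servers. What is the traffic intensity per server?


rho = lambda / (c * mu) = 14.2 / (5 * 23.8) = 0.1193

0.1193


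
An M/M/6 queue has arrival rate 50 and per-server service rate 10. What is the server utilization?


rho = lambda/(c*mu) = 50/(6*10) = 0.8333

0.8333


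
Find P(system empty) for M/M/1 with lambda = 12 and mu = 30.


P0 = 1 - rho = 1 - 12/30 = 0.6

0.6


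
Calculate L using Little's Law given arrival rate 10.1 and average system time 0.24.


L = lambda * W = 10.1 * 0.24 = 2.42

2.42


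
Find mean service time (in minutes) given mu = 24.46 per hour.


Mean service time = 60/mu = 60/24.46 = 2.45 minutes

2.45 minutes


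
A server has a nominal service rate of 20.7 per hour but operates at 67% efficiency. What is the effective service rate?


Effective rate = mu * efficiency = 20.7 * 0.67 = 13.87 per hour

13.87 per hour


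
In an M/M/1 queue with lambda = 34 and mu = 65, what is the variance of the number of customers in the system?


rho = 34/65; Var(N) = rho/(1-rho)^2 = 2.3

2.3


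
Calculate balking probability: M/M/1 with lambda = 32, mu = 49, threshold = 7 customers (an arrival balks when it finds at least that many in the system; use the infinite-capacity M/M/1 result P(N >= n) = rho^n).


P(N >= 7) = rho^7 = (32/49)^7 = 0.0507

0.0507


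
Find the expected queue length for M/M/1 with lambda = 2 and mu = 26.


rho = 2/26; Lq = rho^2/(1-rho) = 0.01

0.01


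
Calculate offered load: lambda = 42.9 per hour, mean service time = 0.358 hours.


Offered load a = lambda * E[S] = 42.9 * 0.358 = 15.36 Erlangs

15.36 Erlangs


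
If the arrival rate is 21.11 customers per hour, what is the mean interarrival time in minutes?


Mean interarrival time = 60/lambda = 60/21.11 = 2.84 minutes

2.84 minutes


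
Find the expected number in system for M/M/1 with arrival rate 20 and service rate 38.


rho = 20/38; L = rho/(1-rho) = 1.11

1.11


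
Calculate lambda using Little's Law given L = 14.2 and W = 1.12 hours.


lambda = L / W = 14.2 / 1.12 = 12.68 per hour

12.68 per hour


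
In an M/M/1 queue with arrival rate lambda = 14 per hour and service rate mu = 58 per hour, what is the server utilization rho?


rho = lambda/mu = 14/58 = 0.2414

0.2414


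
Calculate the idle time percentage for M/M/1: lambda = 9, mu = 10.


Idle fraction = (1 - rho) * 100 = (1 - 9/10) * 100 = 10.0%

10.0%


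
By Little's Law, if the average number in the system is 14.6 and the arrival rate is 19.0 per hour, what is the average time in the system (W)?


W = L / lambda = 14.6 / 19.0 = 0.7684 hours

0.7684 hours


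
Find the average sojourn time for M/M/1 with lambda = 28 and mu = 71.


W = 1/(mu - lambda) = 1/(71 - 28) = 0.0233 hours

0.0233 hours


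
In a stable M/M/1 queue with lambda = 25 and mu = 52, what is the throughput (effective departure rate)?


For a stable queue (lambda < mu), throughput = lambda = 25 per hour

25 per hour


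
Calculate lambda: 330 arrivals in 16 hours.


lambda = total arrivals / time = 330 / 16 = 20.63 per hour

20.63 per hour


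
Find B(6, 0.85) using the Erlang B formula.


B(N,A) = (A^N/N!) / sum(A^k/k!, k=0..N) with N=6, A=0.85 = 0.0002

0.0002


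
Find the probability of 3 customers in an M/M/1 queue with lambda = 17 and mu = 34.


rho = 17/34; P(n) = (1-rho)*rho^n = (1-17/34)*(17/34)^3 = 0.0625

0.0625


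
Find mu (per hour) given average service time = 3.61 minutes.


mu = 60 / avg_service_time = 60 / 3.61 = 16.62 per hour

16.62 per hour


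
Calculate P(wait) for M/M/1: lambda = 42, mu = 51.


P(wait) = rho = lambda/mu = 42/51 = 0.8235

0.8235


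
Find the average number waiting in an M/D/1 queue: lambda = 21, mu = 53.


M/D/1: Lq = rho^2 / (2*(1-rho)) where rho = 21/53; Lq = 0.13

0.13


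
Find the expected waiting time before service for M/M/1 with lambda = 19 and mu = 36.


rho = 19/36; Wq = rho/(mu - lambda) = 0.031 hours

0.031 hours


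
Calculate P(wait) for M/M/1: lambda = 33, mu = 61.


P(wait) = rho = lambda/mu = 33/61 = 0.541

0.541


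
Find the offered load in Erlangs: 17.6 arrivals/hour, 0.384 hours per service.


Offered load a = lambda * E[S] = 17.6 * 0.384 = 6.76 Erlangs

6.76 Erlangs


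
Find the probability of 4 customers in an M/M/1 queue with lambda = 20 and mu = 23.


rho = 20/23; P(n) = (1-rho)*rho^n = (1-20/23)*(20/23)^4 = 0.0746

0.0746


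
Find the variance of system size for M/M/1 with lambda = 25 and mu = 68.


rho = 25/68; Var(N) = rho/(1-rho)^2 = 0.92

0.92


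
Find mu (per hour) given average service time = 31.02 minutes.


mu = 60 / avg_service_time = 60 / 31.02 = 1.93 per hour

1.93 per hour


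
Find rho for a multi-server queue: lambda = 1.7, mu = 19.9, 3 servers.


rho = lambda / (c * mu) = 1.7 / (3 * 19.9) = 0.0285

0.0285


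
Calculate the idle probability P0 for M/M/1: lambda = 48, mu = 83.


P0 = 1 - rho = 1 - 48/83 = 0.4217

0.4217


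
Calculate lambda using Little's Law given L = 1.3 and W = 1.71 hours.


lambda = L / W = 1.3 / 1.71 = 0.76 per hour

0.76 per hour


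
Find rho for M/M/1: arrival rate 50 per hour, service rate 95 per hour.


rho = lambda/mu = 50/95 = 0.5263

0.5263


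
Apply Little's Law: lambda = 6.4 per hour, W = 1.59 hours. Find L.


L = lambda * W = 6.4 * 1.59 = 10.18

10.18


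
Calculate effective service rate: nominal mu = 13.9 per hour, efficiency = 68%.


Effective rate = mu * efficiency = 13.9 * 0.68 = 9.45 per hour

9.45 per hour


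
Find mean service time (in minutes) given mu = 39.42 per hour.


Mean service time = 60/mu = 60/39.42 = 1.52 minutes

1.52 minutes


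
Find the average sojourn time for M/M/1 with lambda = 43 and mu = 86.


W = 1/(mu - lambda) = 1/(86 - 43) = 0.0233 hours

0.0233 hours


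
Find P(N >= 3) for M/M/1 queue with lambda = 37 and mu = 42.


P(N >= 3) = rho^3 = (37/42)^3 = 0.6837

0.6837


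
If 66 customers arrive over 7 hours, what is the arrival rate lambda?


lambda = total arrivals / time = 66 / 7 = 9.43 per hour

9.43 per hour


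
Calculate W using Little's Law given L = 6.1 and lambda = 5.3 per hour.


W = L / lambda = 6.1 / 5.3 = 1.1509 hours

1.1509 hours


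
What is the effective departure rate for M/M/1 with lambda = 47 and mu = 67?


For a stable queue (lambda < mu), throughput = lambda = 47 per hour

47 per hour


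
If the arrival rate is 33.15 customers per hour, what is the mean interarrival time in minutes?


Mean interarrival time = 60/lambda = 60/33.15 = 1.81 minutes

1.81 minutes


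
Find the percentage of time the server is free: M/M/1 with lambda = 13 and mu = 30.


Idle fraction = (1 - rho) * 100 = (1 - 13/30) * 100 = 56.7%

56.7%


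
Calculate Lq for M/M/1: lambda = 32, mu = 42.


rho = 32/42; Lq = rho^2/(1-rho) = 2.44

2.44


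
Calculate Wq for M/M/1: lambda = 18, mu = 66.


rho = 18/66; Wq = rho/(mu - lambda) = 0.0057 hours

0.0057 hours


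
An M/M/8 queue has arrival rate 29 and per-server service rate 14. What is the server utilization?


rho = lambda/(c*mu) = 29/(8*14) = 0.2589

0.2589


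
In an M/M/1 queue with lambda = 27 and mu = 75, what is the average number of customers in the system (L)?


rho = 27/75; L = rho/(1-rho) = 0.56

0.56


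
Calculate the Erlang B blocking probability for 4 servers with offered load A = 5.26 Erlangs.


B(N,A) = (A^N/N!) / sum(A^k/k!, k=0..N) with N=4, A=5.26 = 0.4183

0.4183


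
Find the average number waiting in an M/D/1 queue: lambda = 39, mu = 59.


M/D/1: Lq = rho^2 / (2*(1-rho)) where rho = 39/59; Lq = 0.64

0.64


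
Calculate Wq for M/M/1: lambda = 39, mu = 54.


rho = 39/54; Wq = rho/(mu - lambda) = 0.0481 hours

0.0481 hours


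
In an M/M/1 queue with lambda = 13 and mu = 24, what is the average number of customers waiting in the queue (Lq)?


rho = 13/24; Lq = rho^2/(1-rho) = 0.64

0.64


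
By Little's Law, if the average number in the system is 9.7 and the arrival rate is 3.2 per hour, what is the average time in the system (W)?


W = L / lambda = 9.7 / 3.2 = 3.0313 hours

3.0313 hours


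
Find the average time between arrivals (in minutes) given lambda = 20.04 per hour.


Mean interarrival time = 60/lambda = 60/20.04 = 2.99 minutes

2.99 minutes


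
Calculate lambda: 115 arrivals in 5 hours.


lambda = total arrivals / time = 115 / 5 = 23.0 per hour

23.0 per hour


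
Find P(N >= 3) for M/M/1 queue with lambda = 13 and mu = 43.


P(N >= 3) = rho^3 = (13/43)^3 = 0.0276

0.0276


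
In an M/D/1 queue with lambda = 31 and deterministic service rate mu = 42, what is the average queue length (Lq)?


M/D/1: Lq = rho^2 / (2*(1-rho)) where rho = 31/42; Lq = 1.04

1.04


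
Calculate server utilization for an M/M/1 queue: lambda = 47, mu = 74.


rho = lambda/mu = 47/74 = 0.6351

0.6351


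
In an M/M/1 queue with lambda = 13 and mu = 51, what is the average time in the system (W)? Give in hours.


W = 1/(mu - lambda) = 1/(51 - 13) = 0.0263 hours

0.0263 hours


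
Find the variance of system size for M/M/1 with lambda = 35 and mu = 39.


rho = 35/39; Var(N) = rho/(1-rho)^2 = 85.31

85.31


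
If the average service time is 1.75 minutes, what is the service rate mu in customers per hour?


mu = 60 / avg_service_time = 60 / 1.75 = 34.29 per hour

34.29 per hour


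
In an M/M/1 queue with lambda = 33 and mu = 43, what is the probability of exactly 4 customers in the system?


rho = 33/43; P(n) = (1-rho)*rho^n = (1-33/43)*(33/43)^4 = 0.0807

0.0807


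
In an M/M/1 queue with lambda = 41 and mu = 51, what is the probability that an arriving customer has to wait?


P(wait) = rho = lambda/mu = 41/51 = 0.8039

0.8039


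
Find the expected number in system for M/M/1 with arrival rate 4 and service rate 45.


rho = 4/45; L = rho/(1-rho) = 0.1

0.1


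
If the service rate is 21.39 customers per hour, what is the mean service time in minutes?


Mean service time = 60/mu = 60/21.39 = 2.81 minutes

2.81 minutes


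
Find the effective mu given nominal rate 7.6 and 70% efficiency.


Effective rate = mu * efficiency = 7.6 * 0.7 = 5.32 per hour

5.32 per hour


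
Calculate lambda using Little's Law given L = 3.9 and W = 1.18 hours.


lambda = L / W = 3.9 / 1.18 = 3.31 per hour

3.31 per hour


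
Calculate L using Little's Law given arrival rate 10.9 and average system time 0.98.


L = lambda * W = 10.9 * 0.98 = 10.68

10.68


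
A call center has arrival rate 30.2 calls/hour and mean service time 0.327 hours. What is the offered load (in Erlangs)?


Offered load a = lambda * E[S] = 30.2 * 0.327 = 9.88 Erlangs

9.88 Erlangs


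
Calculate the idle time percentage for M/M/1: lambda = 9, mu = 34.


Idle fraction = (1 - rho) * 100 = (1 - 9/34) * 100 = 73.5%

73.5%


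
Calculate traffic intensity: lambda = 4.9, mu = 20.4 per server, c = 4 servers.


rho = lambda / (c * mu) = 4.9 / (4 * 20.4) = 0.06

0.06


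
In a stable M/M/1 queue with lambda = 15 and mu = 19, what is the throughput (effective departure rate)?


For a stable queue (lambda < mu), throughput = lambda = 15 per hour

15 per hour


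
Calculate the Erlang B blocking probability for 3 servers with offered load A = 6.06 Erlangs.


B(N,A) = (A^N/N!) / sum(A^k/k!, k=0..N) with N=3, A=6.06 = 0.5933

0.5933


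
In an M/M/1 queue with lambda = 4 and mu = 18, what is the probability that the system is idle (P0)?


P0 = 1 - rho = 1 - 4/18 = 0.7778

0.7778


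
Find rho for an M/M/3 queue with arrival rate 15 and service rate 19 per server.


rho = lambda/(c*mu) = 15/(3*19) = 0.2632

0.2632


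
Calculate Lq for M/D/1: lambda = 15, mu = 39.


M/D/1: Lq = rho^2 / (2*(1-rho)) where rho = 15/39; Lq = 0.12

0.12


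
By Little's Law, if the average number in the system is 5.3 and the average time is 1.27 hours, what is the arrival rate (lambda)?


lambda = L / W = 5.3 / 1.27 = 4.17 per hour

4.17 per hour


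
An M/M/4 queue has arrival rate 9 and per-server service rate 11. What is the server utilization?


rho = lambda/(c*mu) = 9/(4*11) = 0.2045

0.2045


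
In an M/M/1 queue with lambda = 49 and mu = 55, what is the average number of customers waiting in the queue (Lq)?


rho = 49/55; Lq = rho^2/(1-rho) = 7.28

7.28


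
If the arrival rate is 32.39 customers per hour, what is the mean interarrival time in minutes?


Mean interarrival time = 60/lambda = 60/32.39 = 1.85 minutes

1.85 minutes


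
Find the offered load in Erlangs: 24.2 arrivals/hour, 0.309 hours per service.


Offered load a = lambda * E[S] = 24.2 * 0.309 = 7.48 Erlangs

7.48 Erlangs


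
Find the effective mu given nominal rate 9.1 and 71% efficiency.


Effective rate = mu * efficiency = 9.1 * 0.71 = 6.46 per hour

6.46 per hour


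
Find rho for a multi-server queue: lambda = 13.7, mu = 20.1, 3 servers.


rho = lambda / (c * mu) = 13.7 / (3 * 20.1) = 0.2272

0.2272


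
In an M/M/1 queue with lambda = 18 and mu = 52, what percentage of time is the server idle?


Idle fraction = (1 - rho) * 100 = (1 - 18/52) * 100 = 65.4%

65.4%


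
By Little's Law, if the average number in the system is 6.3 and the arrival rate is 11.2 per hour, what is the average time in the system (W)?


W = L / lambda = 6.3 / 11.2 = 0.5625 hours

0.5625 hours


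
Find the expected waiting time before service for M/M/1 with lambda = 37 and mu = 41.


rho = 37/41; Wq = rho/(mu - lambda) = 0.2256 hours

0.2256 hours


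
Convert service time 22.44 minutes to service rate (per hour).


mu = 60 / avg_service_time = 60 / 22.44 = 2.67 per hour

2.67 per hour


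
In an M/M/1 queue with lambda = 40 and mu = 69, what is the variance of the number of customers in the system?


rho = 40/69; Var(N) = rho/(1-rho)^2 = 3.28

3.28


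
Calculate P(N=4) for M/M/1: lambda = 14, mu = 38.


rho = 14/38; P(n) = (1-rho)*rho^n = (1-14/38)*(14/38)^4 = 0.0116

0.0116


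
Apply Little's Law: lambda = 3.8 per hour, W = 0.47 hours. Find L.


L = lambda * W = 3.8 * 0.47 = 1.79

1.79


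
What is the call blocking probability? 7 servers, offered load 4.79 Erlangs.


B(N,A) = (A^N/N!) / sum(A^k/k!, k=0..N) with N=7, A=4.79 = 0.1075

0.1075


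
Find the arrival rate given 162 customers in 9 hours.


lambda = total arrivals / time = 162 / 9 = 18.0 per hour

18.0 per hour


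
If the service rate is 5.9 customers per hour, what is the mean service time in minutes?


Mean service time = 60/mu = 60/5.9 = 10.17 minutes

10.17 minutes


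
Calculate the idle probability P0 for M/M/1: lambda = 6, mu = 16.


P0 = 1 - rho = 1 - 6/16 = 0.625

0.625


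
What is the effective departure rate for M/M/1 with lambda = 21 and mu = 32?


For a stable queue (lambda < mu), throughput = lambda = 21 per hour

21 per hour


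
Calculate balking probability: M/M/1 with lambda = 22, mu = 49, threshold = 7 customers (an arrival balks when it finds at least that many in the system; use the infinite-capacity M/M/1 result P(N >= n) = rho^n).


P(N >= 7) = rho^7 = (22/49)^7 = 0.0037

0.0037


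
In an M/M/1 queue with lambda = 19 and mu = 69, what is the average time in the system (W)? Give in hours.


W = 1/(mu - lambda) = 1/(69 - 19) = 0.02 hours

0.02 hours


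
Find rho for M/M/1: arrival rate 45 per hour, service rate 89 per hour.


rho = lambda/mu = 45/89 = 0.5056

0.5056


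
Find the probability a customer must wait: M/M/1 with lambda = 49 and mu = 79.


P(wait) = rho = lambda/mu = 49/79 = 0.6203

0.6203


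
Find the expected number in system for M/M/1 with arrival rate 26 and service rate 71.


rho = 26/71; L = rho/(1-rho) = 0.58

0.58


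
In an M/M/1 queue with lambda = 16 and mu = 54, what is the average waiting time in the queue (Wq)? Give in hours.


rho = 16/54; Wq = rho/(mu - lambda) = 0.0078 hours

0.0078 hours


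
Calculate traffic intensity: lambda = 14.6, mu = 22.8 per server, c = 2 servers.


rho = lambda / (c * mu) = 14.6 / (2 * 22.8) = 0.3202

0.3202


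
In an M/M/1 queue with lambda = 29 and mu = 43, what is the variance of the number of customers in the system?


rho = 29/43; Var(N) = rho/(1-rho)^2 = 6.36

6.36


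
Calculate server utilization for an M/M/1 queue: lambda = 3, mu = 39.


rho = lambda/mu = 3/39 = 0.0769

0.0769


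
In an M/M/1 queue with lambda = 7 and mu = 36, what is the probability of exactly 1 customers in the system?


rho = 7/36; P(n) = (1-rho)*rho^n = (1-7/36)*(7/36)^1 = 0.1566

0.1566


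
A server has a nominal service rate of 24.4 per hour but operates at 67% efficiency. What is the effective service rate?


Effective rate = mu * efficiency = 24.4 * 0.67 = 16.35 per hour

16.35 per hour


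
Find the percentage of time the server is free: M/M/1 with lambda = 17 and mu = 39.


Idle fraction = (1 - rho) * 100 = (1 - 17/39) * 100 = 56.4%

56.4%


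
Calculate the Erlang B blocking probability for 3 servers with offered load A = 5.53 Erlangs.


B(N,A) = (A^N/N!) / sum(A^k/k!, k=0..N) with N=3, A=5.53 = 0.5636

0.5636


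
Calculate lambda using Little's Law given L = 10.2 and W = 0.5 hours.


lambda = L / W = 10.2 / 0.5 = 20.4 per hour

20.4 per hour


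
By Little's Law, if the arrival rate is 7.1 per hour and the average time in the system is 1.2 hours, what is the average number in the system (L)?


L = lambda * W = 7.1 * 1.2 = 8.52

8.52


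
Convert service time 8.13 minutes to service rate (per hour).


mu = 60 / avg_service_time = 60 / 8.13 = 7.38 per hour

7.38 per hour


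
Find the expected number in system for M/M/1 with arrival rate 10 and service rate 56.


rho = 10/56; L = rho/(1-rho) = 0.22

0.22


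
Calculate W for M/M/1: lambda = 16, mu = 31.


W = 1/(mu - lambda) = 1/(31 - 16) = 0.0667 hours

0.0667 hours


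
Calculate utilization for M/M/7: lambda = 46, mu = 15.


rho = lambda/(c*mu) = 46/(7*15) = 0.4381

0.4381


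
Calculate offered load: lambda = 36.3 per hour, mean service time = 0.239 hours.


Offered load a = lambda * E[S] = 36.3 * 0.239 = 8.68 Erlangs

8.68 Erlangs


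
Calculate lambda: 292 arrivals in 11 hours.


lambda = total arrivals / time = 292 / 11 = 26.55 per hour

26.55 per hour


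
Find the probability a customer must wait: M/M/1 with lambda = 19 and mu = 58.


P(wait) = rho = lambda/mu = 19/58 = 0.3276

0.3276


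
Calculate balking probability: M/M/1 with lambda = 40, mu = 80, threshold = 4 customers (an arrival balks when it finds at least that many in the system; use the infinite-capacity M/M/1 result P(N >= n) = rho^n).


P(N >= 4) = rho^4 = (40/80)^4 = 0.0625

0.0625


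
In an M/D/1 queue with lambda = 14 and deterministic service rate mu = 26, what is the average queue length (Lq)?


M/D/1: Lq = rho^2 / (2*(1-rho)) where rho = 14/26; Lq = 0.31

0.31


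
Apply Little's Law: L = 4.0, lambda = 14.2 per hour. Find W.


W = L / lambda = 4.0 / 14.2 = 0.2817 hours

0.2817 hours


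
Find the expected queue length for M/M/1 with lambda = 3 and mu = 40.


rho = 3/40; Lq = rho^2/(1-rho) = 0.01

0.01


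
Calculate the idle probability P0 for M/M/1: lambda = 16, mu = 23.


P0 = 1 - rho = 1 - 16/23 = 0.3043

0.3043


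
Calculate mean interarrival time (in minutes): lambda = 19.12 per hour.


Mean interarrival time = 60/lambda = 60/19.12 = 3.14 minutes

3.14 minutes


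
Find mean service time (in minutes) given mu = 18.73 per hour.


Mean service time = 60/mu = 60/18.73 = 3.2 minutes

3.2 minutes


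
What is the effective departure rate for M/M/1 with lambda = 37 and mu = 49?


For a stable queue (lambda < mu), throughput = lambda = 37 per hour

37 per hour


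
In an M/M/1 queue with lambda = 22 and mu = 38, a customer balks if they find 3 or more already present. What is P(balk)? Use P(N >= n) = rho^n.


P(N >= 3) = rho^3 = (22/38)^3 = 0.1941

0.1941


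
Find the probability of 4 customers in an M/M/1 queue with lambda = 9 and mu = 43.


rho = 9/43; P(n) = (1-rho)*rho^n = (1-9/43)*(9/43)^4 = 0.0015

0.0015


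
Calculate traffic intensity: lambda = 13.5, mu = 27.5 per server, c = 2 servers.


rho = lambda / (c * mu) = 13.5 / (2 * 27.5) = 0.2455

0.2455


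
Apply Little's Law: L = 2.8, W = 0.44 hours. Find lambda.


lambda = L / W = 2.8 / 0.44 = 6.36 per hour

6.36 per hour


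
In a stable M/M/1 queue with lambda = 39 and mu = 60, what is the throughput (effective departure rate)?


For a stable queue (lambda < mu), throughput = lambda = 39 per hour

39 per hour


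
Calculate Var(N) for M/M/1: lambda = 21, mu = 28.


rho = 21/28; Var(N) = rho/(1-rho)^2 = 12.0

12.0


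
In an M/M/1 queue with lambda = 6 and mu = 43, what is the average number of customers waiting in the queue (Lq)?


rho = 6/43; Lq = rho^2/(1-rho) = 0.02

0.02


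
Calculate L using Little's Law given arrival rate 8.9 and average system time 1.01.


L = lambda * W = 8.9 * 1.01 = 8.99

8.99


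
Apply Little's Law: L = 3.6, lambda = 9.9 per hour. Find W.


W = L / lambda = 3.6 / 9.9 = 0.3636 hours

0.3636 hours


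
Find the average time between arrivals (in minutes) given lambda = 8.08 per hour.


Mean interarrival time = 60/lambda = 60/8.08 = 7.43 minutes

7.43 minutes


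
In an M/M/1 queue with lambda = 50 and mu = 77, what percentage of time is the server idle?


Idle fraction = (1 - rho) * 100 = (1 - 50/77) * 100 = 35.1%

35.1%


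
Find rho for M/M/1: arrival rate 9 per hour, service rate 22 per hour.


rho = lambda/mu = 9/22 = 0.4091

0.4091


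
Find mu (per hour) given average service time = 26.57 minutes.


mu = 60 / avg_service_time = 60 / 26.57 = 2.26 per hour

2.26 per hour


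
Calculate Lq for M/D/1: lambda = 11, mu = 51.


M/D/1: Lq = rho^2 / (2*(1-rho)) where rho = 11/51; Lq = 0.03

0.03


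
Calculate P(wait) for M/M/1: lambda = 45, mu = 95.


P(wait) = rho = lambda/mu = 45/95 = 0.4737

0.4737


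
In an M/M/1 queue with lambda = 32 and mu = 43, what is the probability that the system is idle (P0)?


P0 = 1 - rho = 1 - 32/43 = 0.2558

0.2558


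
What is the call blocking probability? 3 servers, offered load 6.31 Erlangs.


B(N,A) = (A^N/N!) / sum(A^k/k!, k=0..N) with N=3, A=6.31 = 0.6061

0.6061


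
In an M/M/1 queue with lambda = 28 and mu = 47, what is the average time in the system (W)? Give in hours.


W = 1/(mu - lambda) = 1/(47 - 28) = 0.0526 hours

0.0526 hours


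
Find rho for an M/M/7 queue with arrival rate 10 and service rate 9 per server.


rho = lambda/(c*mu) = 10/(7*9) = 0.1587

0.1587


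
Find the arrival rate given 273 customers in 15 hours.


lambda = total arrivals / time = 273 / 15 = 18.2 per hour

18.2 per hour


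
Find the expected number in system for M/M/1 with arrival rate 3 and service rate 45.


rho = 3/45; L = rho/(1-rho) = 0.07

0.07


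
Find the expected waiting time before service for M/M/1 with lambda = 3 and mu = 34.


rho = 3/34; Wq = rho/(mu - lambda) = 0.0028 hours

0.0028 hours


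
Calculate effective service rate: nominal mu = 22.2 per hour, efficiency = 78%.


Effective rate = mu * efficiency = 22.2 * 0.78 = 17.32 per hour

17.32 per hour


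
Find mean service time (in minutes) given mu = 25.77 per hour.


Mean service time = 60/mu = 60/25.77 = 2.33 minutes

2.33 minutes


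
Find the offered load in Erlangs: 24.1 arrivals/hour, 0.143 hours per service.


Offered load a = lambda * E[S] = 24.1 * 0.143 = 3.45 Erlangs

3.45 Erlangs


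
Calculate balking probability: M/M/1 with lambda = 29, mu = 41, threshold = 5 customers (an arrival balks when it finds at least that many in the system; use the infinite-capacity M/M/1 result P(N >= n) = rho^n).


P(N >= 5) = rho^5 = (29/41)^5 = 0.177

0.177


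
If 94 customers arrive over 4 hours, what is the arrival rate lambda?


lambda = total arrivals / time = 94 / 4 = 23.5 per hour

23.5 per hour


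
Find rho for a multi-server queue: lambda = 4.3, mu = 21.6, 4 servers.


rho = lambda / (c * mu) = 4.3 / (4 * 21.6) = 0.0498

0.0498


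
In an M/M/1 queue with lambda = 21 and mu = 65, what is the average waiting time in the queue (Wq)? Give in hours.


rho = 21/65; Wq = rho/(mu - lambda) = 0.0073 hours

0.0073 hours


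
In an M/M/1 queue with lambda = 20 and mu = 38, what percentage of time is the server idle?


Idle fraction = (1 - rho) * 100 = (1 - 20/38) * 100 = 47.4%

47.4%


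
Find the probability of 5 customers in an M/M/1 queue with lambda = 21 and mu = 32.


rho = 21/32; P(n) = (1-rho)*rho^n = (1-21/32)*(21/32)^5 = 0.0418

0.0418


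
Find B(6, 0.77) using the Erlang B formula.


B(N,A) = (A^N/N!) / sum(A^k/k!, k=0..N) with N=6, A=0.77 = 0.0001

0.0001


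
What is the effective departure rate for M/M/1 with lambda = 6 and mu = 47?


For a stable queue (lambda < mu), throughput = lambda = 6 per hour

6 per hour


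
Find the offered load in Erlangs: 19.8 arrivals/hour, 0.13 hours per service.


Offered load a = lambda * E[S] = 19.8 * 0.13 = 2.57 Erlangs

2.57 Erlangs


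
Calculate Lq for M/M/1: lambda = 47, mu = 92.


rho = 47/92; Lq = rho^2/(1-rho) = 0.53

0.53


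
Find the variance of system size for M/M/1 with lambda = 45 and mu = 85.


rho = 45/85; Var(N) = rho/(1-rho)^2 = 2.39

2.39


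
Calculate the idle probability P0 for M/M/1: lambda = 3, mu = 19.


P0 = 1 - rho = 1 - 3/19 = 0.8421

0.8421


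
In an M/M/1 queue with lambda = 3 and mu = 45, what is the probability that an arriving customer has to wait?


P(wait) = rho = lambda/mu = 3/45 = 0.0667

0.0667


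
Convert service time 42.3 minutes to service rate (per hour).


mu = 60 / avg_service_time = 60 / 42.3 = 1.42 per hour

1.42 per hour


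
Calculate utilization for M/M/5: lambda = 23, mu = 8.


rho = lambda/(c*mu) = 23/(5*8) = 0.575

0.575


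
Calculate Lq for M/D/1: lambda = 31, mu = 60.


M/D/1: Lq = rho^2 / (2*(1-rho)) where rho = 31/60; Lq = 0.28

0.28


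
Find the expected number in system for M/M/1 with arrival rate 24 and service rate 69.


rho = 24/69; L = rho/(1-rho) = 0.53

0.53


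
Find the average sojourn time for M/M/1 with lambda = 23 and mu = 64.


W = 1/(mu - lambda) = 1/(64 - 23) = 0.0244 hours

0.0244 hours


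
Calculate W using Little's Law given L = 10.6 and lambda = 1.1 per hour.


W = L / lambda = 10.6 / 1.1 = 9.6364 hours

9.6364 hours


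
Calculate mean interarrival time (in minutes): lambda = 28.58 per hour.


Mean interarrival time = 60/lambda = 60/28.58 = 2.1 minutes

2.1 minutes


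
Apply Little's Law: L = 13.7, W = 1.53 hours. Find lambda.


lambda = L / W = 13.7 / 1.53 = 8.95 per hour

8.95 per hour


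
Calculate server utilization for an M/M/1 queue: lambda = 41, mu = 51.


rho = lambda/mu = 41/51 = 0.8039

0.8039


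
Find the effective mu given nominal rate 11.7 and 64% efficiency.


Effective rate = mu * efficiency = 11.7 * 0.64 = 7.49 per hour

7.49 per hour


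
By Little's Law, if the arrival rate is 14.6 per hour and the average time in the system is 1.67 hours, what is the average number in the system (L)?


L = lambda * W = 14.6 * 1.67 = 24.38

24.38


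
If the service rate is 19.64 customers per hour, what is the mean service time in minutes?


Mean service time = 60/mu = 60/19.64 = 3.05 minutes

3.05 minutes


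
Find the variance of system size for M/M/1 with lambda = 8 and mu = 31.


rho = 8/31; Var(N) = rho/(1-rho)^2 = 0.47

0.47


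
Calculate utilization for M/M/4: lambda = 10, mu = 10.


rho = lambda/(c*mu) = 10/(4*10) = 0.25

0.25


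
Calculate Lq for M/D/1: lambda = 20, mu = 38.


M/D/1: Lq = rho^2 / (2*(1-rho)) where rho = 20/38; Lq = 0.29

0.29


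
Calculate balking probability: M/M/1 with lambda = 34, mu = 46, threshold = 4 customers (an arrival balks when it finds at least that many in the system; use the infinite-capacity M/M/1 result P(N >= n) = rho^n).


P(N >= 4) = rho^4 = (34/46)^4 = 0.2985

0.2985


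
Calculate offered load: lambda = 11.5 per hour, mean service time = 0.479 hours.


Offered load a = lambda * E[S] = 11.5 * 0.479 = 5.51 Erlangs

5.51 Erlangs


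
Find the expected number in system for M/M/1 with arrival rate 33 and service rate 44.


rho = 33/44; L = rho/(1-rho) = 3.0

3.0


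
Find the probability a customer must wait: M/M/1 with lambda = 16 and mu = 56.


P(wait) = rho = lambda/mu = 16/56 = 0.2857

0.2857


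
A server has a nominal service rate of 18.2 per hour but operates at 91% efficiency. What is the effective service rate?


Effective rate = mu * efficiency = 18.2 * 0.91 = 16.56 per hour

16.56 per hour


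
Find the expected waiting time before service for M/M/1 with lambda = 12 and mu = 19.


rho = 12/19; Wq = rho/(mu - lambda) = 0.0902 hours

0.0902 hours


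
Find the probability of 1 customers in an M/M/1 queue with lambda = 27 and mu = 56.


rho = 27/56; P(n) = (1-rho)*rho^n = (1-27/56)*(27/56)^1 = 0.2497

0.2497


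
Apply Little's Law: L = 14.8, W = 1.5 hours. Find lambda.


lambda = L / W = 14.8 / 1.5 = 9.87 per hour

9.87 per hour


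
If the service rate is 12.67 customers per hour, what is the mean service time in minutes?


Mean service time = 60/mu = 60/12.67 = 4.74 minutes

4.74 minutes


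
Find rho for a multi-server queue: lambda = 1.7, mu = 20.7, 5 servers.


rho = lambda / (c * mu) = 1.7 / (5 * 20.7) = 0.0164

0.0164


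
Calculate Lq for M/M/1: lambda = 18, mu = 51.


rho = 18/51; Lq = rho^2/(1-rho) = 0.19

0.19


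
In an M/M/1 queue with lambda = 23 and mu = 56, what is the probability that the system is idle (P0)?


P0 = 1 - rho = 1 - 23/56 = 0.5893

0.5893


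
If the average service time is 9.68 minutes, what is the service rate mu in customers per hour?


mu = 60 / avg_service_time = 60 / 9.68 = 6.2 per hour

6.2 per hour


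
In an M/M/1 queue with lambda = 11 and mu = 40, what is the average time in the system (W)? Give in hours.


W = 1/(mu - lambda) = 1/(40 - 11) = 0.0345 hours

0.0345 hours


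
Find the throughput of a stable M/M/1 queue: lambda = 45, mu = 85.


For a stable queue (lambda < mu), throughput = lambda = 45 per hour

45 per hour


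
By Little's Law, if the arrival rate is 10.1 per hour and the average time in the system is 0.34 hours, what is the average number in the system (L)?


L = lambda * W = 10.1 * 0.34 = 3.43

3.43


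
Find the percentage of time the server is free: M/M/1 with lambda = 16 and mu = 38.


Idle fraction = (1 - rho) * 100 = (1 - 16/38) * 100 = 57.9%

57.9%
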